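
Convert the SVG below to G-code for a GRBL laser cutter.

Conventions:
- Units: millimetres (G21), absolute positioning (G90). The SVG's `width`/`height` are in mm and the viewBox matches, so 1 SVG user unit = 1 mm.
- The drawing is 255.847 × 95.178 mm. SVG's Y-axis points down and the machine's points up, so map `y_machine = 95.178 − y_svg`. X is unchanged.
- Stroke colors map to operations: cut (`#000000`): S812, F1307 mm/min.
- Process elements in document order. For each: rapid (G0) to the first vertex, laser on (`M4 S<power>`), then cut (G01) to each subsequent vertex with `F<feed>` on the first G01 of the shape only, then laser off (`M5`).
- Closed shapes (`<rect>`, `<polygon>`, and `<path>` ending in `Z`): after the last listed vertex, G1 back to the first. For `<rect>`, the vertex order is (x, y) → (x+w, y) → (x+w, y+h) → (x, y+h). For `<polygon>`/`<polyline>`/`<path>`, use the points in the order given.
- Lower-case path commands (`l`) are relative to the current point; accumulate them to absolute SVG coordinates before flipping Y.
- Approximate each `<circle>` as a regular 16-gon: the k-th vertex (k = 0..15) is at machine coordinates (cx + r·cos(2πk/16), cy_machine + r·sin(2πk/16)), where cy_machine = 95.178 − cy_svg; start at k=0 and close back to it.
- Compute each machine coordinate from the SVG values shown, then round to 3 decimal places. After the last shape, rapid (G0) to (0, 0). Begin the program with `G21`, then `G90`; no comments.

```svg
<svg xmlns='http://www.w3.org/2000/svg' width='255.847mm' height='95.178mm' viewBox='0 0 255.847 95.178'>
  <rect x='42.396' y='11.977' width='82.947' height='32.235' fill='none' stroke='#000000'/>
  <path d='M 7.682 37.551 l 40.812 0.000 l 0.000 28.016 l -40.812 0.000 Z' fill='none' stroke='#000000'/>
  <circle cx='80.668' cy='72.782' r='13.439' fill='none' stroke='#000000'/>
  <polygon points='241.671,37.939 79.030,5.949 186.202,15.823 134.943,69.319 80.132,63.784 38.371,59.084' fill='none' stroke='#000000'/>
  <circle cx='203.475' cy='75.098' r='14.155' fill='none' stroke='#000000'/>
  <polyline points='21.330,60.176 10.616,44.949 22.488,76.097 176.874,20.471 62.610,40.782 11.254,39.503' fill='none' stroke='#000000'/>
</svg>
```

G21
G90
G0 X42.396 Y83.201
M4 S812
G01 X125.343 Y83.201 F1307
G01 X125.343 Y50.966
G01 X42.396 Y50.966
G01 X42.396 Y83.201
M5
G0 X7.682 Y57.627
M4 S812
G01 X48.494 Y57.627 F1307
G01 X48.494 Y29.611
G01 X7.682 Y29.611
G01 X7.682 Y57.627
M5
G0 X94.107 Y22.396
M4 S812
G01 X93.084 Y27.539 F1307
G01 X90.171 Y31.899
G01 X85.811 Y34.812
G01 X80.668 Y35.835
G01 X75.525 Y34.812
G01 X71.165 Y31.899
G01 X68.252 Y27.539
G01 X67.229 Y22.396
G01 X68.252 Y17.253
G01 X71.165 Y12.893
G01 X75.525 Y9.980
G01 X80.668 Y8.957
G01 X85.811 Y9.980
G01 X90.171 Y12.893
G01 X93.084 Y17.253
G01 X94.107 Y22.396
M5
G0 X241.671 Y57.239
M4 S812
G01 X79.030 Y89.229 F1307
G01 X186.202 Y79.355
G01 X134.943 Y25.859
G01 X80.132 Y31.394
G01 X38.371 Y36.094
G01 X241.671 Y57.239
M5
G0 X217.630 Y20.080
M4 S812
G01 X216.553 Y25.497 F1307
G01 X213.484 Y30.089
G01 X208.892 Y33.158
G01 X203.475 Y34.235
G01 X198.058 Y33.158
G01 X193.466 Y30.089
G01 X190.397 Y25.497
G01 X189.320 Y20.080
G01 X190.397 Y14.663
G01 X193.466 Y10.071
G01 X198.058 Y7.002
G01 X203.475 Y5.925
G01 X208.892 Y7.002
G01 X213.484 Y10.071
G01 X216.553 Y14.663
G01 X217.630 Y20.080
M5
G0 X21.330 Y35.002
M4 S812
G01 X10.616 Y50.229 F1307
G01 X22.488 Y19.081
G01 X176.874 Y74.707
G01 X62.610 Y54.396
G01 X11.254 Y55.675
M5
G0 X0.000 Y0.000

viewBox `0 0 255.847 95.178` with mm width/height → 1 unit = 1 mm. Flip: y_m = 95.178 − y_svg.

**Shape 1** — `<rect>` rectangle, stroke `#000000` → cut (S812, F1307). Machine vertices: (42.396,83.201) → (125.343,83.201) → (125.343,50.966) → (42.396,50.966) → (42.396,83.201). Closed: final G1 returns to the first vertex.

**Shape 2** — `<path>` rectangle, stroke `#000000` → cut (S812, F1307). Machine vertices: (7.682,57.627) → (48.494,57.627) → (48.494,29.611) → (7.682,29.611) → (7.682,57.627). Closed: final G1 returns to the first vertex.

**Shape 3** — `<circle>` circle, stroke `#000000` → cut (S812, F1307). Machine vertices: (94.107,22.396) → (93.084,27.539) → (90.171,31.899) → (85.811,34.812) → (80.668,35.835) → (75.525,34.812) → (71.165,31.899) → (68.252,27.539) → (67.229,22.396) → (68.252,17.253) → (71.165,12.893) → (75.525,9.980) → (80.668,8.957) → (85.811,9.980) → (90.171,12.893) → (93.084,17.253) → (94.107,22.396). Closed: final G1 returns to the first vertex.

**Shape 4** — `<polygon>` closed polygon, stroke `#000000` → cut (S812, F1307). Machine vertices: (241.671,57.239) → (79.030,89.229) → (186.202,79.355) → (134.943,25.859) → (80.132,31.394) → (38.371,36.094) → (241.671,57.239). Closed: final G1 returns to the first vertex.

**Shape 5** — `<circle>` circle, stroke `#000000` → cut (S812, F1307). Machine vertices: (217.630,20.080) → (216.553,25.497) → (213.484,30.089) → (208.892,33.158) → (203.475,34.235) → (198.058,33.158) → (193.466,30.089) → (190.397,25.497) → (189.320,20.080) → (190.397,14.663) → (193.466,10.071) → (198.058,7.002) → (203.475,5.925) → (208.892,7.002) → (213.484,10.071) → (216.553,14.663) → (217.630,20.080). Closed: final G1 returns to the first vertex.

**Shape 6** — `<polyline>` open polyline, stroke `#000000` → cut (S812, F1307). Machine vertices: (21.330,35.002) → (10.616,50.229) → (22.488,19.081) → (176.874,74.707) → (62.610,54.396) → (11.254,55.675). Open path.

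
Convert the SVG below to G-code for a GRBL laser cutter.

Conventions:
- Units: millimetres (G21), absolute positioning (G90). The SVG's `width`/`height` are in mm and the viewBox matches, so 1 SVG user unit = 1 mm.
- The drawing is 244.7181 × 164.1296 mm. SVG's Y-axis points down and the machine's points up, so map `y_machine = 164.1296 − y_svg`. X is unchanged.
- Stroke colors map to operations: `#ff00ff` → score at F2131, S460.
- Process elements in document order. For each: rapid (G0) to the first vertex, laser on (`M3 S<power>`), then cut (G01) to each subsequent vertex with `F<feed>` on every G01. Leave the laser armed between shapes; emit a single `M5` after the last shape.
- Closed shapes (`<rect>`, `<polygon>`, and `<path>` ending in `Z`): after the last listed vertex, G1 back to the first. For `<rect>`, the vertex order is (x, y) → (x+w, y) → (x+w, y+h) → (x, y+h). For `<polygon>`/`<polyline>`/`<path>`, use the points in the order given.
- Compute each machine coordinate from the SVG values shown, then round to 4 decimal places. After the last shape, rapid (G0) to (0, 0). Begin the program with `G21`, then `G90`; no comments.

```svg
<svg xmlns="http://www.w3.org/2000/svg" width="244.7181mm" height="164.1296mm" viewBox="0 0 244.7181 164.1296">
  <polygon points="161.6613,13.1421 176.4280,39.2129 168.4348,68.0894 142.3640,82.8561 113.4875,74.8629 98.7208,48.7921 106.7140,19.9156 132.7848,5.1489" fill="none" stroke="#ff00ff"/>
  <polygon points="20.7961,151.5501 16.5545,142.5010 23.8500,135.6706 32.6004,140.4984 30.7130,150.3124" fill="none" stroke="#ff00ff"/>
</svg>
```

Since the viewBox matches the mm dimensions, user units are millimetres directly. The only transform is the Y-flip y_m = 164.1296 − y_svg.

Shape 1 is a regular polygon drawn with `<polygon>`. Its stroke #ff00ff means score at S460, F2131. After flipping Y the toolpath is (161.6613,150.9875) → (176.4280,124.9167) → (168.4348,96.0402) → (142.3640,81.2735) → (113.4875,89.2667) → (98.7208,115.3375) → (106.7140,144.2140) → (132.7848,158.9807) → (161.6613,150.9875), returning to the start.

Shape 2 is a regular polygon drawn with `<polygon>`. Its stroke #ff00ff means score at S460, F2131. After flipping Y the toolpath is (20.7961,12.5795) → (16.5545,21.6286) → (23.8500,28.4590) → (32.6004,23.6312) → (30.7130,13.8172) → (20.7961,12.5795), returning to the start.

G21
G90
G0 X161.6613 Y150.9875
M3 S460
G01 X176.4280 Y124.9167 F2131
G01 X168.4348 Y96.0402 F2131
G01 X142.3640 Y81.2735 F2131
G01 X113.4875 Y89.2667 F2131
G01 X98.7208 Y115.3375 F2131
G01 X106.7140 Y144.2140 F2131
G01 X132.7848 Y158.9807 F2131
G01 X161.6613 Y150.9875 F2131
G0 X20.7961 Y12.5795
M3 S460
G01 X16.5545 Y21.6286 F2131
G01 X23.8500 Y28.4590 F2131
G01 X32.6004 Y23.6312 F2131
G01 X30.7130 Y13.8172 F2131
G01 X20.7961 Y12.5795 F2131
M5
G0 X0.0000 Y0.0000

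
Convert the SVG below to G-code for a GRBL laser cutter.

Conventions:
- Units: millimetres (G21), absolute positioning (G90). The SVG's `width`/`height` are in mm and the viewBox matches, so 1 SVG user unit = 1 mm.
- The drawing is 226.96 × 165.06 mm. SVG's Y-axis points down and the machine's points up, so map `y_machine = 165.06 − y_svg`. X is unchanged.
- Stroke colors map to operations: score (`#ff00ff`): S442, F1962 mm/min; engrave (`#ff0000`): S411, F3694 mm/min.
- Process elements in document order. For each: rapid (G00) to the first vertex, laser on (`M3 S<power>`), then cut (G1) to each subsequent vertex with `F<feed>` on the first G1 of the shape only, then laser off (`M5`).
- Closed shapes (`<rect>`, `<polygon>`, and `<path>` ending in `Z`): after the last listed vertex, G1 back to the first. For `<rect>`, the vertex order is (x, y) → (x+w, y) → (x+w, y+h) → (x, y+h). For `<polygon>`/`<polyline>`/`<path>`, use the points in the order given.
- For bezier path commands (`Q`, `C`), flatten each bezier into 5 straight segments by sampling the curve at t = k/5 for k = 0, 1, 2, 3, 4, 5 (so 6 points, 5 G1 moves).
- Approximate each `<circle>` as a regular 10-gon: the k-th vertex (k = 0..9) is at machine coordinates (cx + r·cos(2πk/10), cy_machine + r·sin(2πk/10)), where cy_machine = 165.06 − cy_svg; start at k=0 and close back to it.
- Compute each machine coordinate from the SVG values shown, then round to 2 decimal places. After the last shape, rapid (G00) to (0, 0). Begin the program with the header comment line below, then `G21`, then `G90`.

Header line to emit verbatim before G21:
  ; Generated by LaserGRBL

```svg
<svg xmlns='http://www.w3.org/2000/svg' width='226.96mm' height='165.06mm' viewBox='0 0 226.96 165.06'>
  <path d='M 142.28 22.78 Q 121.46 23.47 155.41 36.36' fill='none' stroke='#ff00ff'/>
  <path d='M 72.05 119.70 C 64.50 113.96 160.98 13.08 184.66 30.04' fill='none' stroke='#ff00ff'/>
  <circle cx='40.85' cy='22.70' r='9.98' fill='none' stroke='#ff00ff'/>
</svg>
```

Since the viewBox matches the mm dimensions, user units are millimetres directly. The only transform is the Y-flip y_m = 165.06 − y_svg.

Shape 1 is a quadratic bezier drawn with `<path>`. Its stroke #ff00ff means score at S442, F1962. After flipping Y the toolpath is (142.28,142.28) → (136.14,141.52) → (134.39,139.78) → (137.01,137.06) → (144.02,133.37) → (155.41,128.70).

Shape 2 is a cubic bezier drawn with `<path>`. Its stroke #ff00ff means score at S442, F1962. After flipping Y the toolpath is (72.05,45.36) → (78.59,58.52) → (101.61,84.28) → (132.62,112.44) → (163.13,132.76) → (184.66,135.02).

Shape 3 is a circle drawn with `<circle>`. Its stroke #ff00ff means score at S442, F1962. After flipping Y the toolpath is (50.83,142.36) → (48.92,148.23) → (43.93,151.85) → (37.77,151.85) → (32.78,148.23) → (30.87,142.36) → (32.78,136.49) → (37.77,132.87) → (43.93,132.87) → (48.92,136.49) → (50.83,142.36), returning to the start.

; Generated by LaserGRBL
G21
G90
G00 X142.28 Y142.28
M3 S442
G1 X136.14 Y141.52 F1962
G1 X134.39 Y139.78
G1 X137.01 Y137.06
G1 X144.02 Y133.37
G1 X155.41 Y128.70
M5
G00 X72.05 Y45.36
M3 S442
G1 X78.59 Y58.52 F1962
G1 X101.61 Y84.28
G1 X132.62 Y112.44
G1 X163.13 Y132.76
G1 X184.66 Y135.02
M5
G00 X50.83 Y142.36
M3 S442
G1 X48.92 Y148.23 F1962
G1 X43.93 Y151.85
G1 X37.77 Y151.85
G1 X32.78 Y148.23
G1 X30.87 Y142.36
G1 X32.78 Y136.49
G1 X37.77 Y132.87
G1 X43.93 Y132.87
G1 X48.92 Y136.49
G1 X50.83 Y142.36
M5
G00 X0.00 Y0.00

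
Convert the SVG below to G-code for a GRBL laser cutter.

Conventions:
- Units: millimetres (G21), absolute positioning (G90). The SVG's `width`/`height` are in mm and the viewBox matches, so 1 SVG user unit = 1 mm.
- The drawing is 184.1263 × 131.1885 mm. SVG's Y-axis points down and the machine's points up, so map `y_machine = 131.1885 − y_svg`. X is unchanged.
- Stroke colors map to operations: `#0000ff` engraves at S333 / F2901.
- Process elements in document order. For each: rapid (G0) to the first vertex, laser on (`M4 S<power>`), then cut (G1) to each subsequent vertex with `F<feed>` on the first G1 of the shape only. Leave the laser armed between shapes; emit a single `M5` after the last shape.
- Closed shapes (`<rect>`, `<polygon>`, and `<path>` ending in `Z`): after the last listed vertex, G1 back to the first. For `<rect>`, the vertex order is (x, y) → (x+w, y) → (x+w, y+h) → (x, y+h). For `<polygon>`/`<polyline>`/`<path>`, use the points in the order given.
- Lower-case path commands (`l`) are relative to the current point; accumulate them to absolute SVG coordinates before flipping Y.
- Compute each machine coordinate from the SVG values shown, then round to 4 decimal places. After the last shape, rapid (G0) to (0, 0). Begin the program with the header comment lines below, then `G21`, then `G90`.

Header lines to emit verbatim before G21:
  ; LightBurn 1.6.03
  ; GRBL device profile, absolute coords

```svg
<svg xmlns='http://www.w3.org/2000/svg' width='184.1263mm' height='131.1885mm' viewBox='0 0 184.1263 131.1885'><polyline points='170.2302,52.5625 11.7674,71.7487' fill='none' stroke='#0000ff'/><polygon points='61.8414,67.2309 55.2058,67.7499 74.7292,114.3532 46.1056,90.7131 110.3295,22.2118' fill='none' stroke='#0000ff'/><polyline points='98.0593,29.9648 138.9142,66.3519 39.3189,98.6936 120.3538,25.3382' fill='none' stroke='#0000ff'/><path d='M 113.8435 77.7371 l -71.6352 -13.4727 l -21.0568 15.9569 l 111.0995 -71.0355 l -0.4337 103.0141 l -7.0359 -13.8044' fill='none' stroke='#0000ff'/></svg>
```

1 u = 1 mm; y_m = 131.1885 − y.

[1] `<polyline>` line segment, #0000ff→engrave S333 F2901: (170.2302,78.6260) → (11.7674,59.4398)

[2] `<polygon>` closed polygon, #0000ff→engrave S333 F2901: (61.8414,63.9576) → (55.2058,63.4386) → (74.7292,16.8353) → (46.1056,40.4754) → (110.3295,108.9767) → (61.8414,63.9576) (closed)

[3] `<polyline>` open polyline, #0000ff→engrave S333 F2901: (98.0593,101.2237) → (138.9142,64.8366) → (39.3189,32.4949) → (120.3538,105.8503)

[4] `<path>` open polyline, #0000ff→engrave S333 F2901: (113.8435,53.4514) → (42.2083,66.9241) → (21.1515,50.9672) → (132.2510,122.0027) → (131.8173,18.9886) → (124.7814,32.7930)

; LightBurn 1.6.03
; GRBL device profile, absolute coords
G21
G90
G0 X170.2302 Y78.6260
M4 S333
G1 X11.7674 Y59.4398 F2901
G0 X61.8414 Y63.9576
M4 S333
G1 X55.2058 Y63.4386 F2901
G1 X74.7292 Y16.8353
G1 X46.1056 Y40.4754
G1 X110.3295 Y108.9767
G1 X61.8414 Y63.9576
G0 X98.0593 Y101.2237
M4 S333
G1 X138.9142 Y64.8366 F2901
G1 X39.3189 Y32.4949
G1 X120.3538 Y105.8503
G0 X113.8435 Y53.4514
M4 S333
G1 X42.2083 Y66.9241 F2901
G1 X21.1515 Y50.9672
G1 X132.2510 Y122.0027
G1 X131.8173 Y18.9886
G1 X124.7814 Y32.7930
M5
G0 X0.0000 Y0.0000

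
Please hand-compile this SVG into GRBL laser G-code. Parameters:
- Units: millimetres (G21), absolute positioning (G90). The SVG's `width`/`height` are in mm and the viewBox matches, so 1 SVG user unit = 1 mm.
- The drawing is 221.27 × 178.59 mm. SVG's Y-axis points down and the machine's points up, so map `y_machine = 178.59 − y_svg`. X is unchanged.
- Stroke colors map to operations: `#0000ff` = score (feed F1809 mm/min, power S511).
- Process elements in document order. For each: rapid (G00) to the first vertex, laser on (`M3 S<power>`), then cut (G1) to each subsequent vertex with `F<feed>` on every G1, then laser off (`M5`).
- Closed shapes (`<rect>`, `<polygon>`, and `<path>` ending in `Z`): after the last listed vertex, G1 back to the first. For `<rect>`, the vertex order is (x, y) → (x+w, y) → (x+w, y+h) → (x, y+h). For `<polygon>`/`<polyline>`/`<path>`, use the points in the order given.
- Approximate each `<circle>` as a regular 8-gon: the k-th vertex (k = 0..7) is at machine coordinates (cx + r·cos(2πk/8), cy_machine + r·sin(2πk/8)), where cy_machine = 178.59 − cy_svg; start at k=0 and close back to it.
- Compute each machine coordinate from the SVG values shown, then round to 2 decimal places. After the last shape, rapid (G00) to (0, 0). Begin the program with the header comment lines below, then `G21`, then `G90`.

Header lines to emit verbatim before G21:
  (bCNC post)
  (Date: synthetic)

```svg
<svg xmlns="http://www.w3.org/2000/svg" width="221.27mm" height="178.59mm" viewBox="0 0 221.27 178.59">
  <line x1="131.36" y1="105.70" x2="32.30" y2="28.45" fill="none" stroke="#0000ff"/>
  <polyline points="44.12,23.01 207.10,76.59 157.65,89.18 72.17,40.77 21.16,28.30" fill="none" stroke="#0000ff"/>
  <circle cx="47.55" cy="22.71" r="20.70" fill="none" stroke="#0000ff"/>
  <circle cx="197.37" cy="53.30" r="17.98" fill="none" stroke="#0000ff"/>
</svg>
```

(bCNC post)
(Date: synthetic)
G21
G90
G00 X131.36 Y72.89
M3 S511
G1 X32.30 Y150.14 F1809
M5
G00 X44.12 Y155.58
M3 S511
G1 X207.10 Y102.00 F1809
G1 X157.65 Y89.41 F1809
G1 X72.17 Y137.82 F1809
G1 X21.16 Y150.29 F1809
M5
G00 X68.25 Y155.88
M3 S511
G1 X62.19 Y170.52 F1809
G1 X47.55 Y176.58 F1809
G1 X32.91 Y170.52 F1809
G1 X26.85 Y155.88 F1809
G1 X32.91 Y141.24 F1809
G1 X47.55 Y135.18 F1809
G1 X62.19 Y141.24 F1809
G1 X68.25 Y155.88 F1809
M5
G00 X215.35 Y125.29
M3 S511
G1 X210.08 Y138.00 F1809
G1 X197.37 Y143.27 F1809
G1 X184.66 Y138.00 F1809
G1 X179.39 Y125.29 F1809
G1 X184.66 Y112.58 F1809
G1 X197.37 Y107.31 F1809
G1 X210.08 Y112.58 F1809
G1 X215.35 Y125.29 F1809
M5
G00 X0.00 Y0.00

Since the viewBox matches the mm dimensions, user units are millimetres directly. The only transform is the Y-flip y_m = 178.59 − y_svg.

Shape 1 is a line segment drawn with `<line>`. Its stroke #0000ff means score at S511, F1809. After flipping Y the toolpath is (131.36,72.89) → (32.30,150.14).

Shape 2 is a open polyline drawn with `<polyline>`. Its stroke #0000ff means score at S511, F1809. After flipping Y the toolpath is (44.12,155.58) → (207.10,102.00) → (157.65,89.41) → (72.17,137.82) → (21.16,150.29).

Shape 3 is a circle drawn with `<circle>`. Its stroke #0000ff means score at S511, F1809. After flipping Y the toolpath is (68.25,155.88) → (62.19,170.52) → (47.55,176.58) → (32.91,170.52) → (26.85,155.88) → (32.91,141.24) → (47.55,135.18) → (62.19,141.24) → (68.25,155.88), returning to the start.

Shape 4 is a circle drawn with `<circle>`. Its stroke #0000ff means score at S511, F1809. After flipping Y the toolpath is (215.35,125.29) → (210.08,138.00) → (197.37,143.27) → (184.66,138.00) → (179.39,125.29) → (184.66,112.58) → (197.37,107.31) → (210.08,112.58) → (215.35,125.29), returning to the start.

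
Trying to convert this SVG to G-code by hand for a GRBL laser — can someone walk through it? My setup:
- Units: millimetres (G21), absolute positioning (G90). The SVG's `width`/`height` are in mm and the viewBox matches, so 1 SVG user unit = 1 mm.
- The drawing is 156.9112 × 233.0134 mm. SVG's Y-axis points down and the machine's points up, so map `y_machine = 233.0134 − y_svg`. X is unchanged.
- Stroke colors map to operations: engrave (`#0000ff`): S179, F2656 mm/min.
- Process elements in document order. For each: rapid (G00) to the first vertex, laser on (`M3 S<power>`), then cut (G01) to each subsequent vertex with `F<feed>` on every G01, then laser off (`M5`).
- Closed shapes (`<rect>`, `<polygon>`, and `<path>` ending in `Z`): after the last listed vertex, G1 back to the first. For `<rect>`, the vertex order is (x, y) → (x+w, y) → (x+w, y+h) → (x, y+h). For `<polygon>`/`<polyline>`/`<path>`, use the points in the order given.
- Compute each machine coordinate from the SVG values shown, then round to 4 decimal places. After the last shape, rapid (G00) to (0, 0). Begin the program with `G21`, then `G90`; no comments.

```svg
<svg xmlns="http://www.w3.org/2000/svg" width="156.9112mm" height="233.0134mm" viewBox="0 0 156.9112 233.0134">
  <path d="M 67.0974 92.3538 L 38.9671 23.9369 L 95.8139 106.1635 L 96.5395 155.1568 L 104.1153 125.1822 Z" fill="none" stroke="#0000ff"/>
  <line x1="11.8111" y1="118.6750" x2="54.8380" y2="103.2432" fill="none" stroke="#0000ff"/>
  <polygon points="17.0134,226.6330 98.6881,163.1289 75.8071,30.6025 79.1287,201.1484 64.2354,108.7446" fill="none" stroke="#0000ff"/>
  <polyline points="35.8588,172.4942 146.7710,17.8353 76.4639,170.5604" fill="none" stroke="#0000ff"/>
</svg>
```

G21
G90
G00 X67.0974 Y140.6596
M3 S179
G01 X38.9671 Y209.0765 F2656
G01 X95.8139 Y126.8499 F2656
G01 X96.5395 Y77.8566 F2656
G01 X104.1153 Y107.8312 F2656
G01 X67.0974 Y140.6596 F2656
M5
G00 X11.8111 Y114.3384
M3 S179
G01 X54.8380 Y129.7702 F2656
M5
G00 X17.0134 Y6.3804
M3 S179
G01 X98.6881 Y69.8845 F2656
G01 X75.8071 Y202.4109 F2656
G01 X79.1287 Y31.8650 F2656
G01 X64.2354 Y124.2688 F2656
G01 X17.0134 Y6.3804 F2656
M5
G00 X35.8588 Y60.5192
M3 S179
G01 X146.7710 Y215.1781 F2656
G01 X76.4639 Y62.4530 F2656
M5
G00 X0.0000 Y0.0000

viewBox `0 0 156.9112 233.0134` with mm width/height → 1 unit = 1 mm. Flip: y_m = 233.0134 − y_svg.

**Shape 1** — `<path>` closed polygon, stroke `#0000ff` → engrave (S179, F2656). Machine vertices: (67.0974,140.6596) → (38.9671,209.0765) → (95.8139,126.8499) → (96.5395,77.8566) → (104.1153,107.8312) → (67.0974,140.6596). Closed: final G1 returns to the first vertex.

**Shape 2** — `<line>` line segment, stroke `#0000ff` → engrave (S179, F2656). Machine vertices: (11.8111,114.3384) → (54.8380,129.7702). Open path.

**Shape 3** — `<polygon>` closed polygon, stroke `#0000ff` → engrave (S179, F2656). Machine vertices: (17.0134,6.3804) → (98.6881,69.8845) → (75.8071,202.4109) → (79.1287,31.8650) → (64.2354,124.2688) → (17.0134,6.3804). Closed: final G1 returns to the first vertex.

**Shape 4** — `<polyline>` open polyline, stroke `#0000ff` → engrave (S179, F2656). Machine vertices: (35.8588,60.5192) → (146.7710,215.1781) → (76.4639,62.4530). Open path.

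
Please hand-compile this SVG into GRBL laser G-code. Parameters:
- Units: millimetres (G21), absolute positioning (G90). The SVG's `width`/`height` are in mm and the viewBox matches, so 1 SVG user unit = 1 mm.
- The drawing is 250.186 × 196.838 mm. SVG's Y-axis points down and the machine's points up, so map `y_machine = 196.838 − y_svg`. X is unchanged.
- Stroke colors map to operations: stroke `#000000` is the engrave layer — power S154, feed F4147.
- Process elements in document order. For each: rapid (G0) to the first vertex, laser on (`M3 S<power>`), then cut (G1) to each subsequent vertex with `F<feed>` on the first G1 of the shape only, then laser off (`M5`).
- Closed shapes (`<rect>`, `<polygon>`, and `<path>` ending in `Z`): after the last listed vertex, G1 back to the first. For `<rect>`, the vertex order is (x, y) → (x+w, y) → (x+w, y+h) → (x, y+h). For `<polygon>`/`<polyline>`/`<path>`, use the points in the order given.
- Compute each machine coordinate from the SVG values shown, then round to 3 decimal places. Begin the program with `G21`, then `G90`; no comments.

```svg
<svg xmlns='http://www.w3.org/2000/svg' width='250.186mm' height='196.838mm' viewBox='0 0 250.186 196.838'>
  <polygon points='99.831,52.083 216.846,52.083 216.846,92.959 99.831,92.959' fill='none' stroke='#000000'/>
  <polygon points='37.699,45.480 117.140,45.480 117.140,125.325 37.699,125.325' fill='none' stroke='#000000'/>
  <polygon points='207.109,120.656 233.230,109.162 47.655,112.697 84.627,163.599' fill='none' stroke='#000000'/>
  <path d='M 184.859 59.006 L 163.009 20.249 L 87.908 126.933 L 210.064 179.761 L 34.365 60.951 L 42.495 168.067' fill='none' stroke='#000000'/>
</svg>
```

G21
G90
G0 X99.831 Y144.755
M3 S154
G1 X216.846 Y144.755 F4147
G1 X216.846 Y103.879
G1 X99.831 Y103.879
G1 X99.831 Y144.755
M5
G0 X37.699 Y151.358
M3 S154
G1 X117.140 Y151.358 F4147
G1 X117.140 Y71.513
G1 X37.699 Y71.513
G1 X37.699 Y151.358
M5
G0 X207.109 Y76.182
M3 S154
G1 X233.230 Y87.676 F4147
G1 X47.655 Y84.141
G1 X84.627 Y33.239
G1 X207.109 Y76.182
M5
G0 X184.859 Y137.832
M3 S154
G1 X163.009 Y176.589 F4147
G1 X87.908 Y69.905
G1 X210.064 Y17.077
G1 X34.365 Y135.887
G1 X42.495 Y28.771
M5

viewBox `0 0 250.186 196.838` with mm width/height → 1 unit = 1 mm. Flip: y_m = 196.838 − y_svg.

**Shape 1** — `<polygon>` rectangle, stroke `#000000` → engrave (S154, F4147). Machine vertices: (99.831,144.755) → (216.846,144.755) → (216.846,103.879) → (99.831,103.879) → (99.831,144.755). Closed: final G1 returns to the first vertex.

**Shape 2** — `<polygon>` rectangle, stroke `#000000` → engrave (S154, F4147). Machine vertices: (37.699,151.358) → (117.140,151.358) → (117.140,71.513) → (37.699,71.513) → (37.699,151.358). Closed: final G1 returns to the first vertex.

**Shape 3** — `<polygon>` closed polygon, stroke `#000000` → engrave (S154, F4147). Machine vertices: (207.109,76.182) → (233.230,87.676) → (47.655,84.141) → (84.627,33.239) → (207.109,76.182). Closed: final G1 returns to the first vertex.

**Shape 4** — `<path>` open polyline, stroke `#000000` → engrave (S154, F4147). Machine vertices: (184.859,137.832) → (163.009,176.589) → (87.908,69.905) → (210.064,17.077) → (34.365,135.887) → (42.495,28.771). Open path.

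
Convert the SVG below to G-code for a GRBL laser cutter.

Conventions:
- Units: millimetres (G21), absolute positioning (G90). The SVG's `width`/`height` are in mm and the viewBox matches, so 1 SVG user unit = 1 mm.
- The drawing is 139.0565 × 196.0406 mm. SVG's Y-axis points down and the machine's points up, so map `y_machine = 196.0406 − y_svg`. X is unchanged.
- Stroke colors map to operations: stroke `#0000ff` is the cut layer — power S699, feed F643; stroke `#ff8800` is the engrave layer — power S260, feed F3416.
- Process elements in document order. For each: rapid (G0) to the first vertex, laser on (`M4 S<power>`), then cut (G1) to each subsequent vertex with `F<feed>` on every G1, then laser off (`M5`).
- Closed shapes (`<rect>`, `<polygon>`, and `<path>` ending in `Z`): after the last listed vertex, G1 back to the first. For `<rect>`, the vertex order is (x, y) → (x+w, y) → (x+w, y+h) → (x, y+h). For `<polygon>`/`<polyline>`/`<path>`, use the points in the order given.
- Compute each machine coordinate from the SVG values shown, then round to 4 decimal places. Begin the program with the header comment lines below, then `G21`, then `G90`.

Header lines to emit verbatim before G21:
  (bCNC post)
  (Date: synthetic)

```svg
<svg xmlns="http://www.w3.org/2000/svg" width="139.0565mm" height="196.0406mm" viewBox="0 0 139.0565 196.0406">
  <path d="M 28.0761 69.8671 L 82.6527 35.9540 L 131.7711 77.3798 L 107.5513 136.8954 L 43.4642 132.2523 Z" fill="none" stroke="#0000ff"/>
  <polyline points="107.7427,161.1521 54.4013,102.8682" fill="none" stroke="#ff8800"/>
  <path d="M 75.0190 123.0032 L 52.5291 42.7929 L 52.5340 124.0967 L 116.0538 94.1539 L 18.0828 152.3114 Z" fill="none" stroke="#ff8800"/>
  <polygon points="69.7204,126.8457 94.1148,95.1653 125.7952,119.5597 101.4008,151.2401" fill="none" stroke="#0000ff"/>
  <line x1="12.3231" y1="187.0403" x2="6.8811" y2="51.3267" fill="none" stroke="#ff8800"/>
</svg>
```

(bCNC post)
(Date: synthetic)
G21
G90
G0 X28.0761 Y126.1735
M4 S699
G1 X82.6527 Y160.0866 F643
G1 X131.7711 Y118.6608 F643
G1 X107.5513 Y59.1452 F643
G1 X43.4642 Y63.7883 F643
G1 X28.0761 Y126.1735 F643
M5
G0 X107.7427 Y34.8885
M4 S260
G1 X54.4013 Y93.1724 F3416
M5
G0 X75.0190 Y73.0374
M4 S260
G1 X52.5291 Y153.2477 F3416
G1 X52.5340 Y71.9439 F3416
G1 X116.0538 Y101.8867 F3416
G1 X18.0828 Y43.7292 F3416
G1 X75.0190 Y73.0374 F3416
M5
G0 X69.7204 Y69.1949
M4 S699
G1 X94.1148 Y100.8753 F643
G1 X125.7952 Y76.4809 F643
G1 X101.4008 Y44.8005 F643
G1 X69.7204 Y69.1949 F643
M5
G0 X12.3231 Y9.0003
M4 S260
G1 X6.8811 Y144.7139 F3416
M5

viewBox `0 0 139.0565 196.0406` with mm width/height → 1 unit = 1 mm. Flip: y_m = 196.0406 − y_svg.

**Shape 1** — `<path>` regular polygon, stroke `#0000ff` → cut (S699, F643). Machine vertices: (28.0761,126.1735) → (82.6527,160.0866) → (131.7711,118.6608) → (107.5513,59.1452) → (43.4642,63.7883) → (28.0761,126.1735). Closed: final G1 returns to the first vertex.

**Shape 2** — `<polyline>` line segment, stroke `#ff8800` → engrave (S260, F3416). Machine vertices: (107.7427,34.8885) → (54.4013,93.1724). Open path.

**Shape 3** — `<path>` closed polygon, stroke `#ff8800` → engrave (S260, F3416). Machine vertices: (75.0190,73.0374) → (52.5291,153.2477) → (52.5340,71.9439) → (116.0538,101.8867) → (18.0828,43.7292) → (75.0190,73.0374). Closed: final G1 returns to the first vertex.

**Shape 4** — `<polygon>` regular polygon, stroke `#0000ff` → cut (S699, F643). Machine vertices: (69.7204,69.1949) → (94.1148,100.8753) → (125.7952,76.4809) → (101.4008,44.8005) → (69.7204,69.1949). Closed: final G1 returns to the first vertex.

**Shape 5** — `<line>` line segment, stroke `#ff8800` → engrave (S260, F3416). Machine vertices: (12.3231,9.0003) → (6.8811,144.7139). Open path.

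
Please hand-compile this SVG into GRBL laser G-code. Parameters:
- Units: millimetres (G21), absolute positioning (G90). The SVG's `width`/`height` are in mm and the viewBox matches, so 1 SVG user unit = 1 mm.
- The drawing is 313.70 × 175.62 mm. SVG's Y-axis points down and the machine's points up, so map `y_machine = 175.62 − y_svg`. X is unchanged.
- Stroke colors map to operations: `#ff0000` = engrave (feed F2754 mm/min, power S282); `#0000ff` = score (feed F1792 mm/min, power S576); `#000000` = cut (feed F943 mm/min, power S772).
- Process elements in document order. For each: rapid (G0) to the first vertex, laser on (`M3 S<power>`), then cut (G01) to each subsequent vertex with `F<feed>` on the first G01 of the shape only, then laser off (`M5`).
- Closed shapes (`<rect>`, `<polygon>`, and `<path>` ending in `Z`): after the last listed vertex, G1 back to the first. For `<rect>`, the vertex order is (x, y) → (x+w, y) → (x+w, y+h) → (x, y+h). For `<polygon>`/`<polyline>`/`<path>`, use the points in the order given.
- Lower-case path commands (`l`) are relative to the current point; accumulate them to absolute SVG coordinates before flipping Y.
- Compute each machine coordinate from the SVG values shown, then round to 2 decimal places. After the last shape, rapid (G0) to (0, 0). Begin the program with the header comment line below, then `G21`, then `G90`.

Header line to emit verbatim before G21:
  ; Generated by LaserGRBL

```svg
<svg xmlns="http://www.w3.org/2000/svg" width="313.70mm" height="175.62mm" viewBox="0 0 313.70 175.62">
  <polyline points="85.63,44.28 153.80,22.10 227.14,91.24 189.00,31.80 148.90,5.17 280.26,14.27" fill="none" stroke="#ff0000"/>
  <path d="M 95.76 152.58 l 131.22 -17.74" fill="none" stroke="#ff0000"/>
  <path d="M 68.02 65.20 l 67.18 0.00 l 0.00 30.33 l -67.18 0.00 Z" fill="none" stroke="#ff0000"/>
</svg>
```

viewBox `0 0 313.70 175.62` with mm width/height → 1 unit = 1 mm. Flip: y_m = 175.62 − y_svg.

**Shape 1** — `<polyline>` open polyline, stroke `#ff0000` → engrave (S282, F2754). Machine vertices: (85.63,131.34) → (153.80,153.52) → (227.14,84.38) → (189.00,143.82) → (148.90,170.45) → (280.26,161.35). Open path.

**Shape 2** — `<path>` line segment, stroke `#ff0000` → engrave (S282, F2754). Machine vertices: (95.76,23.04) → (226.98,40.78). Open path.

**Shape 3** — `<path>` rectangle, stroke `#ff0000` → engrave (S282, F2754). Machine vertices: (68.02,110.42) → (135.20,110.42) → (135.20,80.09) → (68.02,80.09) → (68.02,110.42). Closed: final G1 returns to the first vertex.

; Generated by LaserGRBL
G21
G90
G0 X85.63 Y131.34
M3 S282
G01 X153.80 Y153.52 F2754
G01 X227.14 Y84.38
G01 X189.00 Y143.82
G01 X148.90 Y170.45
G01 X280.26 Y161.35
M5
G0 X95.76 Y23.04
M3 S282
G01 X226.98 Y40.78 F2754
M5
G0 X68.02 Y110.42
M3 S282
G01 X135.20 Y110.42 F2754
G01 X135.20 Y80.09
G01 X68.02 Y80.09
G01 X68.02 Y110.42
M5
G0 X0.00 Y0.00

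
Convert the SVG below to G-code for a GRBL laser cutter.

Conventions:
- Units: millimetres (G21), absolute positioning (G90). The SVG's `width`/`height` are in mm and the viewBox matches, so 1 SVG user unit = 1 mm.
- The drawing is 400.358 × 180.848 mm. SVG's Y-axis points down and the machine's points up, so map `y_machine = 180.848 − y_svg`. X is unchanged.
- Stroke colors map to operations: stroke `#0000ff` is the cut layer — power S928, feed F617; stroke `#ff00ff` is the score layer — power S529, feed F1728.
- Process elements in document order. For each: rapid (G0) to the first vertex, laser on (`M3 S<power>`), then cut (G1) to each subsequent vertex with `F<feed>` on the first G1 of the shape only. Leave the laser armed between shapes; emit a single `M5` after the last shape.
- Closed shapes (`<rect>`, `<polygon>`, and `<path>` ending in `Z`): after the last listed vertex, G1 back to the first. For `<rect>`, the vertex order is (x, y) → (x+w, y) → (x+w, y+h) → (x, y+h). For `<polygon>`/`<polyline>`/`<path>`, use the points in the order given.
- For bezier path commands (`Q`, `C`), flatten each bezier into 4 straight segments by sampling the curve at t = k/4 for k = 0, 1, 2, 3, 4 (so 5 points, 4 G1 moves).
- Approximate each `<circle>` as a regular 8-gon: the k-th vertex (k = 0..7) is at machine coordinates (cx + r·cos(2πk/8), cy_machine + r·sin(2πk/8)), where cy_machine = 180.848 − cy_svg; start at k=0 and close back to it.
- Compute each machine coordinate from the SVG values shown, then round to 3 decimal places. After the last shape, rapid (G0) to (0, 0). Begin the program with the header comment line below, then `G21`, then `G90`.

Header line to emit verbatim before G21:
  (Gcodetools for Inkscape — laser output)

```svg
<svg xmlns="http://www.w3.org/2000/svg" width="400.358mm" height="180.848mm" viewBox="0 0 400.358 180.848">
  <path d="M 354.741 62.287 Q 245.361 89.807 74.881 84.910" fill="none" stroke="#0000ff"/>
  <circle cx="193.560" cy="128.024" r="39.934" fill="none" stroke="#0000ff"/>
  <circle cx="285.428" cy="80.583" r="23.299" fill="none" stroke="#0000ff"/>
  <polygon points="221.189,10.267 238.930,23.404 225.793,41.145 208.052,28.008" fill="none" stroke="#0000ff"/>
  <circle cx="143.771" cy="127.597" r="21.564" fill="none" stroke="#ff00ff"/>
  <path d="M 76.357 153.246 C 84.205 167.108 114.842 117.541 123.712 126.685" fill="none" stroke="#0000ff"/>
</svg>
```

Since the viewBox matches the mm dimensions, user units are millimetres directly. The only transform is the Y-flip y_m = 180.848 − y_svg.

Shape 1 is a quadratic bezier drawn with `<path>`. Its stroke #0000ff means cut at S928, F617. After flipping Y the toolpath is (354.741,118.561) → (296.232,106.827) → (230.086,99.145) → (156.302,95.516) → (74.881,95.938).

Shape 2 is a circle drawn with `<circle>`. Its stroke #0000ff means cut at S928, F617. After flipping Y the toolpath is (233.494,52.824) → (221.798,81.062) → (193.560,92.758) → (165.322,81.062) → (153.626,52.824) → (165.322,24.586) → (193.560,12.890) → (221.798,24.586) → (233.494,52.824), returning to the start.

Shape 3 is a circle drawn with `<circle>`. Its stroke #0000ff means cut at S928, F617. After flipping Y the toolpath is (308.727,100.265) → (301.903,116.740) → (285.428,123.564) → (268.953,116.740) → (262.129,100.265) → (268.953,83.790) → (285.428,76.966) → (301.903,83.790) → (308.727,100.265), returning to the start.

Shape 4 is a regular polygon drawn with `<polygon>`. Its stroke #0000ff means cut at S928, F617. After flipping Y the toolpath is (221.189,170.581) → (238.930,157.444) → (225.793,139.703) → (208.052,152.840) → (221.189,170.581), returning to the start.

Shape 5 is a circle drawn with `<circle>`. Its stroke #ff00ff means score at S529, F1728. After flipping Y the toolpath is (165.335,53.251) → (159.019,68.499) → (143.771,74.815) → (128.523,68.499) → (122.207,53.251) → (128.523,38.003) → (143.771,31.687) → (159.019,38.003) → (165.335,53.251), returning to the start.

Shape 6 is a cubic bezier drawn with `<path>`. Its stroke #0000ff means cut at S928, F617. After flipping Y the toolpath is (76.357,27.602) → (85.820,27.190) → (99.651,39.113) → (113.674,51.921) → (123.712,54.163).

(Gcodetools for Inkscape — laser output)
G21
G90
G0 X354.741 Y118.561
M3 S928
G1 X296.232 Y106.827 F617
G1 X230.086 Y99.145
G1 X156.302 Y95.516
G1 X74.881 Y95.938
G0 X233.494 Y52.824
M3 S928
G1 X221.798 Y81.062 F617
G1 X193.560 Y92.758
G1 X165.322 Y81.062
G1 X153.626 Y52.824
G1 X165.322 Y24.586
G1 X193.560 Y12.890
G1 X221.798 Y24.586
G1 X233.494 Y52.824
G0 X308.727 Y100.265
M3 S928
G1 X301.903 Y116.740 F617
G1 X285.428 Y123.564
G1 X268.953 Y116.740
G1 X262.129 Y100.265
G1 X268.953 Y83.790
G1 X285.428 Y76.966
G1 X301.903 Y83.790
G1 X308.727 Y100.265
G0 X221.189 Y170.581
M3 S928
G1 X238.930 Y157.444 F617
G1 X225.793 Y139.703
G1 X208.052 Y152.840
G1 X221.189 Y170.581
G0 X165.335 Y53.251
M3 S529
G1 X159.019 Y68.499 F1728
G1 X143.771 Y74.815
G1 X128.523 Y68.499
G1 X122.207 Y53.251
G1 X128.523 Y38.003
G1 X143.771 Y31.687
G1 X159.019 Y38.003
G1 X165.335 Y53.251
G0 X76.357 Y27.602
M3 S928
G1 X85.820 Y27.190 F617
G1 X99.651 Y39.113
G1 X113.674 Y51.921
G1 X123.712 Y54.163
M5
G0 X0.000 Y0.000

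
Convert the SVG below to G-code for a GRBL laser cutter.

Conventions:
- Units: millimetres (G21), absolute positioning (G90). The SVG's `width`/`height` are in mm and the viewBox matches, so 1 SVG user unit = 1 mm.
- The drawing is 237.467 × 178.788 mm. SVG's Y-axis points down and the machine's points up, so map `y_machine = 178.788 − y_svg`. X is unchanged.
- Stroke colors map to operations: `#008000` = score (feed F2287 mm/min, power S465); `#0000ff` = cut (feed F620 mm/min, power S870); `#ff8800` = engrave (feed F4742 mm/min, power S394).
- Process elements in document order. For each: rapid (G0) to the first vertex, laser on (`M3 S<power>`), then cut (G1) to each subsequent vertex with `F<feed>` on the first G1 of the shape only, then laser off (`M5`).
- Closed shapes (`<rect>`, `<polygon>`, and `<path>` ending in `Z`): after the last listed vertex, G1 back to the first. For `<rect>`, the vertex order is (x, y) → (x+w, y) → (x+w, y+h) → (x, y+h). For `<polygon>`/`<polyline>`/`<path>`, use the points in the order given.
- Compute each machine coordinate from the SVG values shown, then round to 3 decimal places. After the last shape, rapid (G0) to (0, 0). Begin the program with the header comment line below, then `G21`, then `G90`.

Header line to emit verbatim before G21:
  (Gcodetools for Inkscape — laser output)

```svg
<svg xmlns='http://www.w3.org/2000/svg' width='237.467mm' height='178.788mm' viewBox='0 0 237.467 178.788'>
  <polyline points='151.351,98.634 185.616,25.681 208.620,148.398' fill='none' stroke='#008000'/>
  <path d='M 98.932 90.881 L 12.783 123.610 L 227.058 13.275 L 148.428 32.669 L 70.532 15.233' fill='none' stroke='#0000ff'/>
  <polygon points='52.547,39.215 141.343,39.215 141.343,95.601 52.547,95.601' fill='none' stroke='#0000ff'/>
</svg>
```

Since the viewBox matches the mm dimensions, user units are millimetres directly. The only transform is the Y-flip y_m = 178.788 − y_svg.

Shape 1 is a open polyline drawn with `<polyline>`. Its stroke #008000 means score at S465, F2287. After flipping Y the toolpath is (151.351,80.154) → (185.616,153.107) → (208.620,30.390).

Shape 2 is a open polyline drawn with `<path>`. Its stroke #0000ff means cut at S870, F620. After flipping Y the toolpath is (98.932,87.907) → (12.783,55.178) → (227.058,165.513) → (148.428,146.119) → (70.532,163.555).

Shape 3 is a rectangle drawn with `<polygon>`. Its stroke #0000ff means cut at S870, F620. After flipping Y the toolpath is (52.547,139.573) → (141.343,139.573) → (141.343,83.187) → (52.547,83.187) → (52.547,139.573), returning to the start.

(Gcodetools for Inkscape — laser output)
G21
G90
G0 X151.351 Y80.154
M3 S465
G1 X185.616 Y153.107 F2287
G1 X208.620 Y30.390
M5
G0 X98.932 Y87.907
M3 S870
G1 X12.783 Y55.178 F620
G1 X227.058 Y165.513
G1 X148.428 Y146.119
G1 X70.532 Y163.555
M5
G0 X52.547 Y139.573
M3 S870
G1 X141.343 Y139.573 F620
G1 X141.343 Y83.187
G1 X52.547 Y83.187
G1 X52.547 Y139.573
M5
G0 X0.000 Y0.000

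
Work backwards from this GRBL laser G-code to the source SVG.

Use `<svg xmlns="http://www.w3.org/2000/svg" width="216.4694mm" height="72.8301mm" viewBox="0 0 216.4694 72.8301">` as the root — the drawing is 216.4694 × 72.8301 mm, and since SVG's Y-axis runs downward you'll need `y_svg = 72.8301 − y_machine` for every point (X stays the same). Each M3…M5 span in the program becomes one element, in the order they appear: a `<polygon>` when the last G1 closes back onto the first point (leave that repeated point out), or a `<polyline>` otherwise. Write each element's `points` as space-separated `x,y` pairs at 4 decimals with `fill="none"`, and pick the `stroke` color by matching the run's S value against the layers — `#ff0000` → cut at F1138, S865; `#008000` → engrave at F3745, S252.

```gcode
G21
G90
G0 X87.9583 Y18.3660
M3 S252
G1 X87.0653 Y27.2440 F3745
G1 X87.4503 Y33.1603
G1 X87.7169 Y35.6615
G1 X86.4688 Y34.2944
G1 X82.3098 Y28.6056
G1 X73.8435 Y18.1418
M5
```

y_svg = 72.8301 − y_m. Every run uses S252, so all elements get stroke `#008000` (engrave).

[1] open run; points: 87.9583,54.4641 87.0653,45.5861 87.4503,39.6698 87.7169,37.1686 86.4688,38.5357 82.3098,44.2245 73.8435,54.6883

<svg xmlns="http://www.w3.org/2000/svg" width="216.4694mm" height="72.8301mm" viewBox="0 0 216.4694 72.8301">
  <polyline points="87.9583,54.4641 87.0653,45.5861 87.4503,39.6698 87.7169,37.1686 86.4688,38.5357 82.3098,44.2245 73.8435,54.6883" fill="none" stroke="#008000"/>
</svg>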